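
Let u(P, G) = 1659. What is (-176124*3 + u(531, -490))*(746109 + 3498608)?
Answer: -2235747625221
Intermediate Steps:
(-176124*3 + u(531, -490))*(746109 + 3498608) = (-176124*3 + 1659)*(746109 + 3498608) = (-528372 + 1659)*4244717 = -526713*4244717 = -2235747625221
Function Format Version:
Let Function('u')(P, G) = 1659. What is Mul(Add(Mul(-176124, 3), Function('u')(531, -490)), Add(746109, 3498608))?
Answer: -2235747625221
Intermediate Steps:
Mul(Add(Mul(-176124, 3), Function('u')(531, -490)), Add(746109, 3498608)) = Mul(Add(Mul(-176124, 3), 1659), Add(746109, 3498608)) = Mul(Add(-528372, 1659), 4244717) = Mul(-526713, 4244717) = -2235747625221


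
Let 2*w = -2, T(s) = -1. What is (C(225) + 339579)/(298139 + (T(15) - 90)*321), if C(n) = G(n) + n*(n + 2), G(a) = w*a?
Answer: 390429/268928 ≈ 1.4518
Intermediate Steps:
w = -1 (w = (1/2)*(-2) = -1)
G(a) = -a
C(n) = -n + n*(2 + n) (C(n) = -n + n*(n + 2) = -n + n*(2 + n))
(C(225) + 339579)/(298139 + (T(15) - 90)*321) = (225*(1 + 225) + 339579)/(298139 + (-1 - 90)*321) = (225*226 + 339579)/(298139 - 91*321) = (50850 + 339579)/(298139 - 29211) = 390429/268928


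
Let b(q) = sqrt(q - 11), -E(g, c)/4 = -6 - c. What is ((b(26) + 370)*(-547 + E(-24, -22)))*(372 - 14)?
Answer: -80933060 - 218738*sqrt(15) ≈ -8.1780e+7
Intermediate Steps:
E(g, c) = 24 + 4*c (E(g, c) = -4*(-6 - c) = 24 + 4*c)
b(q) = sqrt(-11 + q)
((b(26) + 370)*(-547 + E(-24, -22)))*(372 - 14) = ((sqrt(-11 + 26) + 370)*(-547 + (24 + 4*(-22))))*(372 - 14) = ((sqrt(15) + 370)*(-547 + (24 - 88)))*358 = ((370 + sqrt(15))*(-547 - 64))*358 = ((370 + sqrt(15))*(-611))*358 = (-226070 - 611*sqrt(15))*358 = -80933060 - 218738*sqrt(15)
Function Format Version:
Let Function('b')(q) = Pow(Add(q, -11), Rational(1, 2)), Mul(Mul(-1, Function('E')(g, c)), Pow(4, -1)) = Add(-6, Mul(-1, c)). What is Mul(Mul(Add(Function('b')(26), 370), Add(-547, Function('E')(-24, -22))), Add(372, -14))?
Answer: Add(-80933060, Mul(-218738, Pow(15, Rational(1, 2)))) ≈ -8.1780e+7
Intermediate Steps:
Function('E')(g, c) = Add(24, Mul(4, c)) (Function('E')(g, c) = Mul(-4, Add(-6, Mul(-1, c))) = Add(24, Mul(4, c)))
Function('b')(q) = Pow(Add(-11, q), Rational(1, 2))
Mul(Mul(Add(Function('b')(26), 370), Add(-547, Function('E')(-24, -22))), Add(372, -14)) = Mul(Mul(Add(Pow(Add(-11, 26), Rational(1, 2)), 370), Add(-547, Add(24, Mul(4, -22)))), Add(372, -14)) = Mul(Mul(Add(Pow(15, Rational(1, 2)), 370), Add(-547, Add(24, -88))), 358) = Mul(Mul(Add(370, Pow(15, Rational(1, 2))), Add(-547, -64)), 358) = Mul(Mul(Add(370, Pow(15, Rational(1, 2))), -611), 358) = Mul(Add(-226070, Mul(-611, Pow(15, Rational(1, 2)))), 358) = Add(-80933060, Mul(-218738, Pow(15, Rational(1, 2))))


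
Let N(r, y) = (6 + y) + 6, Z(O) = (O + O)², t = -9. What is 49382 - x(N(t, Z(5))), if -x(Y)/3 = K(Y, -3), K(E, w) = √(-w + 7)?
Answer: 49382 + 3*√10 ≈ 49392.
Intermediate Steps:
Z(O) = 4*O² (Z(O) = (2*O)² = 4*O²)
N(r, y) = 12 + y
K(E, w) = √(7 - w)
x(Y) = -3*√10 (x(Y) = -3*√(7 - 1*(-3)) = -3*√(7 + 3) = -3*√10)
49382 - x(N(t, Z(5))) = 49382 - (-3)*√10 = 49382 + 3*√10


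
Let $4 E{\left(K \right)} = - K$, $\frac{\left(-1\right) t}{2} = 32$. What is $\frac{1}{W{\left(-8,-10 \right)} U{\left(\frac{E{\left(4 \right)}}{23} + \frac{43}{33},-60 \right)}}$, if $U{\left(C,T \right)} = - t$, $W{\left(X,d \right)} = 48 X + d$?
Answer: $- \frac{1}{25216} \approx -3.9657 \cdot 10^{-5}$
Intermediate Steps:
$t = -64$ ($t = \left(-2\right) 32 = -64$)
$W{\left(X,d \right)} = d + 48 X$
$E{\left(K \right)} = - \frac{K}{4}$ ($E{\left(K \right)} = \frac{\left(-1\right) K}{4} = - \frac{K}{4}$)
$U{\left(C,T \right)} = 64$ ($U{\left(C,T \right)} = \left(-1\right) \left(-64\right) = 64$)
$\frac{1}{W{\left(-8,-10 \right)} U{\left(\frac{E{\left(4 \right)}}{23} + \frac{43}{33},-60 \right)}} = \frac{1}{\left(-10 + 48 \left(-8\right)\right) 64} = \frac{1}{-10 - 384} \cdot \frac{1}{64} = \frac{1}{-394} \cdot \frac{1}{64} = \left(- \frac{1}{394}\right) \frac{1}{64} = - \frac{1}{25216}$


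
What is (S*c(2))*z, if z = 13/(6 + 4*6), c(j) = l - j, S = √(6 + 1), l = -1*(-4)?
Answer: 13*√7/15 ≈ 2.2930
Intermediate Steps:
l = 4
S = √7 ≈ 2.6458
c(j) = 4 - j
z = 13/30 (z = 13/(6 + 24) = 13/30 ≈ 0.43333)
(S*c(2))*z = (√7*(4 - 1*2))*(13/30) = (√7*(4 - 2))*(13/30) = (√7*2)*(13/30) = (2*√7)*(13/30) = 13*√7/15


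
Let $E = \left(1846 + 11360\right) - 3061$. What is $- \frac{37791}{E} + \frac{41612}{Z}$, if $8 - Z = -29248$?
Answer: $- \frac{170864939}{74200530} \approx -2.3027$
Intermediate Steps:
$E = 10145$ ($E = 13206 - 3061 = 10145$)
$Z = 29256$ ($Z = 8 - -29248 = 8 + 29248 = 29256$)
$- \frac{37791}{E} + \frac{41612}{Z} = - \frac{37791}{10145} + \frac{41612}{29256} = \left(-37791\right) \frac{1}{10145} + 41612 \cdot \frac{1}{29256} = - \frac{37791}{10145} + \frac{10403}{7314} = - \frac{170864939}{74200530}$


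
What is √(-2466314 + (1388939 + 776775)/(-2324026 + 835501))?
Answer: 2*I*√54646316177068281/297705 ≈ 1570.5*I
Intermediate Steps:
√(-2466314 + (1388939 + 776775)/(-2324026 + 835501)) = √(-2466314 + 2165714/(-1488525)) = √(-2466314 + 2165714*(-1/1488525)) = √(-2466314 - 2165714/1488525) = √(-3671172212564/1488525) = 2*I*√54646316177068281/297705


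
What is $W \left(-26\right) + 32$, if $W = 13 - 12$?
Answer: $6$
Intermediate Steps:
$W = 1$
$W \left(-26\right) + 32 = 1 \left(-26\right) + 32 = -26 + 32 = 6$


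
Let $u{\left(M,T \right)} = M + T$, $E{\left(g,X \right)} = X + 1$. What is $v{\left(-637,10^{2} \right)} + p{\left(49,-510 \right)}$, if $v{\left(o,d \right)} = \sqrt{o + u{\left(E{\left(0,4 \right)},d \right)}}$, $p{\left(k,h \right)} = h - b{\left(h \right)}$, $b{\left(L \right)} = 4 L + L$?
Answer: $2040 + 2 i \sqrt{133} \approx 2040.0 + 23.065 i$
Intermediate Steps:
$E{\left(g,X \right)} = 1 + X$
$b{\left(L \right)} = 5 L$
$p{\left(k,h \right)} = - 4 h$ ($p{\left(k,h \right)} = h - 5 h = - 4 h$)
$v{\left(o,d \right)} = \sqrt{5 + d + o}$ ($v{\left(o,d \right)} = \sqrt{o + \left(\left(1 + 4\right) + d\right)} = \sqrt{o + \left(5 + d\right)} = \sqrt{5 + d + o}$)
$v{\left(-637,10^{2} \right)} + p{\left(49,-510 \right)} = \sqrt{5 + 10^{2} - 637} - -2040 = \sqrt{5 + 100 - 637} + 2040 = \sqrt{-532} + 2040 = 2 i \sqrt{133} + 2040 = 2040 + 2 i \sqrt{133}$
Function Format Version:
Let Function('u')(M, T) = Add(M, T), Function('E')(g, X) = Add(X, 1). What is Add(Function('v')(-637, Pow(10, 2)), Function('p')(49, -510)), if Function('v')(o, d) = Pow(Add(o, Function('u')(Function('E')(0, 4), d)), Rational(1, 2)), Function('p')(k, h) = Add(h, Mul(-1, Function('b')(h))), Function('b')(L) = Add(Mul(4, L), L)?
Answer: Add(2040, Mul(2, I, Pow(133, Rational(1, 2)))) ≈ Add(2040.0, Mul(23.065, I))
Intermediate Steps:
Function('E')(g, X) = Add(1, X)
Function('b')(L) = Mul(5, L)
Function('p')(k, h) = Mul(-4, h) (Function('p')(k, h) = Add(h, Mul(-1, Mul(5, h))) = Add(h, Mul(-5, h)) = Mul(-4, h))
Function('v')(o, d) = Pow(Add(5, d, o), Rational(1, 2)) (Function('v')(o, d) = Pow(Add(o, Add(Add(1, 4), d)), Rational(1, 2)) = Pow(Add(o, Add(5, d)), Rational(1, 2)) = Pow(Add(5, d, o), Rational(1, 2)))
Add(Function('v')(-637, Pow(10, 2)), Function('p')(49, -510)) = Add(Pow(Add(5, Pow(10, 2), -637), Rational(1, 2)), Mul(-4, -510)) = Add(Pow(Add(5, 100, -637), Rational(1, 2)), 2040) = Add(Pow(-532, Rational(1, 2)), 2040) = Add(Mul(2, I, Pow(133, Rational(1, 2))), 2040) = Add(2040, Mul(2, I, Pow(133, Rational(1, 2))))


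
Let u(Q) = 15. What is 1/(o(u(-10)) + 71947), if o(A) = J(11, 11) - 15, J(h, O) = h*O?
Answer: 1/72053 ≈ 1.3879e-5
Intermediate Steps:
J(h, O) = O*h
o(A) = 106 (o(A) = 11*11 - 15 = 121 - 15 = 106)
1/(o(u(-10)) + 71947) = 1/(106 + 71947) = 1/72053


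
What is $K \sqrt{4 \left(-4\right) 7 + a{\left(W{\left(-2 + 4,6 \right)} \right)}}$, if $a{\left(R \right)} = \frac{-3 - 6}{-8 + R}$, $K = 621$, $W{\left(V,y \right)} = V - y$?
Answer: $\frac{621 i \sqrt{445}}{2} \approx 6550.0 i$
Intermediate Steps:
$a{\left(R \right)} = - \frac{9}{-8 + R}$
$K \sqrt{4 \left(-4\right) 7 + a{\left(W{\left(-2 + 4,6 \right)} \right)}} = 621 \sqrt{4 \left(-4\right) 7 - \frac{9}{-8 + \left(\left(-2 + 4\right) - 6\right)}} = 621 \sqrt{\left(-16\right) 7 - \frac{9}{-8 + \left(2 - 6\right)}} = 621 \sqrt{-112 - \frac{9}{-8 - 4}} = 621 \sqrt{-112 - \frac{9}{-12}} = 621 \sqrt{-112 - - \frac{3}{4}} = 621 \sqrt{-112 + \frac{3}{4}} = 621 \sqrt{- \frac{445}{4}} = 621 \frac{i \sqrt{445}}{2} = \frac{621 i \sqrt{445}}{2}$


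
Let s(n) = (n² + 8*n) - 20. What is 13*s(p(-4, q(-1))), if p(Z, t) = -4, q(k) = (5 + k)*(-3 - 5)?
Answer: -468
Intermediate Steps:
q(k) = -40 - 8*k (q(k) = (5 + k)*(-8) = -40 - 8*k)
s(n) = -20 + n² + 8*n
13*s(p(-4, q(-1))) = 13*(-20 + (-4)² + 8*(-4)) = 13*(-20 + 16 - 32) = 13*(-36) = -468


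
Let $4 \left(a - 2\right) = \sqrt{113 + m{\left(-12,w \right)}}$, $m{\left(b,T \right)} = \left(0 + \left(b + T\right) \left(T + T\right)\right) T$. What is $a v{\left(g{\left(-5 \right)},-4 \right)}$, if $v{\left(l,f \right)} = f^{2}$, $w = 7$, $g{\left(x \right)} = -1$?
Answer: $32 + 4 i \sqrt{377} \approx 32.0 + 77.666 i$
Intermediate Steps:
$m{\left(b,T \right)} = 2 T^{2} \left(T + b\right)$ ($m{\left(b,T \right)} = \left(0 + \left(T + b\right) 2 T\right) T = \left(0 + 2 T \left(T + b\right)\right) T = 2 T \left(T + b\right) T = 2 T^{2} \left(T + b\right)$)
$a = 2 + \frac{i \sqrt{377}}{4}$ ($a = 2 + \frac{\sqrt{113 + 2 \cdot 7^{2} \left(7 - 12\right)}}{4} = 2 + \frac{\sqrt{113 + 2 \cdot 49 \left(-5\right)}}{4} = 2 + \frac{\sqrt{113 - 490}}{4} = 2 + \frac{\sqrt{-377}}{4} = 2 + \frac{i \sqrt{377}}{4} \approx 2.0 + 4.8541 i$)
$a v{\left(g{\left(-5 \right)},-4 \right)} = \left(2 + \frac{i \sqrt{377}}{4}\right) \left(-4\right)^{2} = \left(2 + \frac{i \sqrt{377}}{4}\right) 16 = 32 + 4 i \sqrt{377}$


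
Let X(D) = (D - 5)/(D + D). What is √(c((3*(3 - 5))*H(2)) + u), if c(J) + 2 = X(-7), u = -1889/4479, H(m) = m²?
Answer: I*√1538021415/31353 ≈ 1.2508*I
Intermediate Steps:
X(D) = (-5 + D)/(2*D) (X(D) = (-5 + D)/((2*D)) = (-5 + D)*(1/(2*D)) = (-5 + D)/(2*D))
u = -1889/4479 (u = -1889*1/4479 = -1889/4479 ≈ -0.42175)
c(J) = -8/7 (c(J) = -2 + (½)*(-5 - 7)/(-7) = -2 + (½)*(-⅐)*(-12) = -2 + 6/7 = -8/7)
√(c((3*(3 - 5))*H(2)) + u) = √(-8/7 - 1889/4479) = √(-49055/31353) = I*√1538021415/31353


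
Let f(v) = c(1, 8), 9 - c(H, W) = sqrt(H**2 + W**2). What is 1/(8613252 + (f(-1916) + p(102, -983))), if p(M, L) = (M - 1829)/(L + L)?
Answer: 33291600828998/286749276292177924469 + 3865156*sqrt(65)/286749276292177924469 ≈ 1.1610e-7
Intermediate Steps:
c(H, W) = 9 - sqrt(H**2 + W**2)
f(v) = 9 - sqrt(65) (f(v) = 9 - sqrt(1**2 + 8**2) = 9 - sqrt(1 + 64) = 9 - sqrt(65))
p(M, L) = (-1829 + M)/(2*L) (p(M, L) = (-1829 + M)/((2*L)) = (-1829 + M)*(1/(2*L)) = (-1829 + M)/(2*L))
1/(8613252 + (f(-1916) + p(102, -983))) = 1/(8613252 + ((9 - sqrt(65)) + (1/2)*(-1829 + 102)/(-983))) = 1/(8613252 + ((9 - sqrt(65)) + (1/2)*(-1/983)*(-1727))) = 1/(8613252 + ((9 - sqrt(65)) + 1727/1966)) = 1/(8613252 + (19421/1966 - sqrt(65))) = 1/(16933672853/1966 - sqrt(65))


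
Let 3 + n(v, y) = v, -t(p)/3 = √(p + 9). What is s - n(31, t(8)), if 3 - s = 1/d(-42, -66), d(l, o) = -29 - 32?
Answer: -1524/61 ≈ -24.984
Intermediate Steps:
t(p) = -3*√(9 + p) (t(p) = -3*√(p + 9) = -3*√(9 + p))
n(v, y) = -3 + v
d(l, o) = -61
s = 184/61 (s = 3 - 1/(-61) = 3 - 1*(-1/61) = 3 + 1/61 = 184/61 ≈ 3.0164)
s - n(31, t(8)) = 184/61 - (-3 + 31) = 184/61 - 1*28 = 184/61 - 28 = -1524/61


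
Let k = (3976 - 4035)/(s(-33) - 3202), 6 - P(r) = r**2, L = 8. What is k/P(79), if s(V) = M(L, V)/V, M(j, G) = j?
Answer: -1947/658877390 ≈ -2.9550e-6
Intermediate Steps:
P(r) = 6 - r**2
s(V) = 8/V
k = 1947/105674 (k = (3976 - 4035)/(8/(-33) - 3202) = -59/(8*(-1/33) - 3202) = -59/(-8/33 - 3202) = -59/(-105674/33) = -59*(-33/105674) = 1947/105674 ≈ 0.018425)
k/P(79) = 1947/(105674*(6 - 1*79**2)) = 1947/(105674*(6 - 1*6241)) = 1947/(105674*(6 - 6241)) = (1947/105674)/(-6235) = (1947/105674)*(-1/6235) = -1947/658877390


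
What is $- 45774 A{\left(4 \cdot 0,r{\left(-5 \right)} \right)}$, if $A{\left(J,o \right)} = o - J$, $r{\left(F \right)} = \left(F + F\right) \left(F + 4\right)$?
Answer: $-457740$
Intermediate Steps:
$r{\left(F \right)} = 2 F \left(4 + F\right)$
$- 45774 A{\left(4 \cdot 0,r{\left(-5 \right)} \right)} = - 45774 \left(2 \left(-5\right) \left(4 - 5\right) - 4 \cdot 0\right) = - 45774 \left(2 \left(-5\right) \left(-1\right) - 0\right) = - 45774 \left(10 + 0\right) = \left(-45774\right) 10 = -457740$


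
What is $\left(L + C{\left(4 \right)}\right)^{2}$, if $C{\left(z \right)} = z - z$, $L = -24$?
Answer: $576$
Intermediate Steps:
$C{\left(z \right)} = 0$
$\left(L + C{\left(4 \right)}\right)^{2} = \left(-24 + 0\right)^{2} = \left(-24\right)^{2} = 576$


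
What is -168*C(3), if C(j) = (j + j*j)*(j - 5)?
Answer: 4032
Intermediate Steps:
C(j) = (-5 + j)*(j + j**2) (C(j) = (j + j**2)*(-5 + j) = (-5 + j)*(j + j**2))
-168*C(3) = -504*(-5 + 3**2 - 4*3) = -504*(-5 + 9 - 12) = -504*(-8) = -168*(-24) = 4032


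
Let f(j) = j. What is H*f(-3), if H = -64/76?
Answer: 48/19 ≈ 2.5263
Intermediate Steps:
H = -16/19 (H = -64*1/76 = -16/19 ≈ -0.84210)
H*f(-3) = -16/19*(-3) = 48/19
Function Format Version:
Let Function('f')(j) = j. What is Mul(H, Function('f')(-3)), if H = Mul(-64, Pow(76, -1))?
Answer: Rational(48, 19) ≈ 2.5263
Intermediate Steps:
H = Rational(-16, 19) (H = Mul(-64, Rational(1, 76)) = Rational(-16, 19) ≈ -0.84210)
Mul(H, Function('f')(-3)) = Mul(Rational(-16, 19), -3) = Rational(48, 19)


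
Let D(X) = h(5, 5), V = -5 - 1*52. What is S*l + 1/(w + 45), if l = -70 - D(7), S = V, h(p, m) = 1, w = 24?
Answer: 279244/69 ≈ 4047.0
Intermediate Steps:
V = -57 (V = -5 - 52 = -57)
S = -57
D(X) = 1
l = -71 (l = -70 - 1*1 = -70 - 1 = -71)
S*l + 1/(w + 45) = -57*(-71) + 1/(24 + 45) = 4047 + 1/69 = 279244/69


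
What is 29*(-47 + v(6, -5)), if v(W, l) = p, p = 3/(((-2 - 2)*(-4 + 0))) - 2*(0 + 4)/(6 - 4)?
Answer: -23577/16 ≈ -1473.6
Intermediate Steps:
p = -61/16 (p = 3/((-4*(-4))) - 2/(2/4) = 3/16 - 2/(2*(¼)) = 3*(1/16) - 2/½ = 3/16 - 2*2 = 3/16 - 4 = -61/16 ≈ -3.8125)
v(W, l) = -61/16
29*(-47 + v(6, -5)) = 29*(-47 - 61/16) = 29*(-813/16) = -23577/16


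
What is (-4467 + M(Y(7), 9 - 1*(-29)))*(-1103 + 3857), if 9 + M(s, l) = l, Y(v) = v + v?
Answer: -12222252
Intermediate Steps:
Y(v) = 2*v
M(s, l) = -9 + l
(-4467 + M(Y(7), 9 - 1*(-29)))*(-1103 + 3857) = (-4467 + (-9 + (9 - 1*(-29))))*(-1103 + 3857) = (-4467 + (-9 + (9 + 29)))*2754 = (-4467 + (-9 + 38))*2754 = (-4467 + 29)*2754 = -4438*2754 = -12222252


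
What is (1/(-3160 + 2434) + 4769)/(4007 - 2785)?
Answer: 3462293/887172 ≈ 3.9026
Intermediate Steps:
(1/(-3160 + 2434) + 4769)/(4007 - 2785) = (1/(-726) + 4769)/1222 = (-1/726 + 4769)*(1/1222) = (3462293/726)*(1/1222) = 3462293/887172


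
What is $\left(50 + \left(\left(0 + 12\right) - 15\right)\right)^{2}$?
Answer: $2209$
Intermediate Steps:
$\left(50 + \left(\left(0 + 12\right) - 15\right)\right)^{2} = \left(50 + \left(12 - 15\right)\right)^{2} = \left(50 - 3\right)^{2} = 47^{2} = 2209$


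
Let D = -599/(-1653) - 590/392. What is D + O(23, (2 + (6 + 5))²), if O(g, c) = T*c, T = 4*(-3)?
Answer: -657417895/323988 ≈ -2029.1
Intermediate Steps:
T = -12
O(g, c) = -12*c
D = -370231/323988 (D = -599*(-1/1653) - 590*1/392 = 599/1653 - 295/196 = -370231/323988 ≈ -1.1427)
D + O(23, (2 + (6 + 5))²) = -370231/323988 - 12*(2 + (6 + 5))² = -370231/323988 - 12*(2 + 11)² = -370231/323988 - 12*13² = -370231/323988 - 12*169 = -370231/323988 - 2028 = -657417895/323988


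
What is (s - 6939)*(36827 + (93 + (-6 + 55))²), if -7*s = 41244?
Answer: -731251521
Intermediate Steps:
s = -5892 (s = -⅐*41244 = -5892)
(s - 6939)*(36827 + (93 + (-6 + 55))²) = (-5892 - 6939)*(36827 + (93 + (-6 + 55))²) = -12831*(36827 + (93 + 49)²) = -12831*(36827 + 142²) = -12831*(36827 + 20164) = -12831*56991 = -731251521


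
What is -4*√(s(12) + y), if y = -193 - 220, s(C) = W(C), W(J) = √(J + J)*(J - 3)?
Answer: -4*I*√(413 - 18*√6) ≈ -76.828*I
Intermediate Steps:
W(J) = √2*√J*(-3 + J) (W(J) = √(2*J)*(-3 + J) = (√2*√J)*(-3 + J) = √2*√J*(-3 + J))
s(C) = √2*√C*(-3 + C)
y = -413
-4*√(s(12) + y) = -4*√(√2*√12*(-3 + 12) - 413) = -4*√(√2*(2*√3)*9 - 413) = -4*√(18*√6 - 413) = -4*√(-413 + 18*√6)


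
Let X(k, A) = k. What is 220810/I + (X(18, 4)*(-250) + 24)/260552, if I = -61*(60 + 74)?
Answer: -7196134243/266219006 ≈ -27.031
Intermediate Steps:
I = -8174 (I = -61*134 = -8174)
220810/I + (X(18, 4)*(-250) + 24)/260552 = 220810/(-8174) + (18*(-250) + 24)/260552 = 220810*(-1/8174) + (-4500 + 24)*(1/260552) = -110405/4087 - 4476*1/260552 = -110405/4087 - 1119/65138 = -7196134243/266219006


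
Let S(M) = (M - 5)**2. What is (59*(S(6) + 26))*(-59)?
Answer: -93987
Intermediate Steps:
S(M) = (-5 + M)**2
(59*(S(6) + 26))*(-59) = (59*((-5 + 6)**2 + 26))*(-59) = (59*(1**2 + 26))*(-59) = (59*(1 + 26))*(-59) = (59*27)*(-59) = 1593*(-59) = -93987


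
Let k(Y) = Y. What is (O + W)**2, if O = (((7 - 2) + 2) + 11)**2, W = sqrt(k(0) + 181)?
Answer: (324 + sqrt(181))**2 ≈ 1.1388e+5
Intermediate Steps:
W = sqrt(181) (W = sqrt(0 + 181) = sqrt(181) ≈ 13.454)
O = 324 (O = ((5 + 2) + 11)**2 = (7 + 11)**2 = 18**2 = 324)
(O + W)**2 = (324 + sqrt(181))**2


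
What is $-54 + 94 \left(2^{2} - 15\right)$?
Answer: $-1088$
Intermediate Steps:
$-54 + 94 \left(2^{2} - 15\right) = -54 + 94 \left(4 - 15\right) = -54 + 94 \left(-11\right) = -54 - 1034 = -1088$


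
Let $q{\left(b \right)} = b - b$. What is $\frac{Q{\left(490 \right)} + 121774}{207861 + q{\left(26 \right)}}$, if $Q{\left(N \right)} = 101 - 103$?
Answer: $\frac{121772}{207861} \approx 0.58583$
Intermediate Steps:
$Q{\left(N \right)} = -2$
$q{\left(b \right)} = 0$
$\frac{Q{\left(490 \right)} + 121774}{207861 + q{\left(26 \right)}} = \frac{-2 + 121774}{207861 + 0} = \frac{121772}{207861}$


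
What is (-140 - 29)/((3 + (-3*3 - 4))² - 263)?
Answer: 169/163 ≈ 1.0368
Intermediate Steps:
(-140 - 29)/((3 + (-3*3 - 4))² - 263) = -169/((3 + (-9 - 4))² - 263) = -169/((3 - 13)² - 263) = -169/((-10)² - 263) = -169/(100 - 263) = -169/(-163) = -169*(-1/163) = 169/163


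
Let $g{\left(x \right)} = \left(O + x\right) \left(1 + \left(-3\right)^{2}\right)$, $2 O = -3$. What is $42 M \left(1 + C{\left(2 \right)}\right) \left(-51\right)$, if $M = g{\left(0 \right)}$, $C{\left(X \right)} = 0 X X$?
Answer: $32130$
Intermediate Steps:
$O = - \frac{3}{2}$ ($O = \frac{1}{2} \left(-3\right) = - \frac{3}{2} \approx -1.5$)
$C{\left(X \right)} = 0$ ($C{\left(X \right)} = 0 X = 0$)
$g{\left(x \right)} = -15 + 10 x$ ($g{\left(x \right)} = \left(- \frac{3}{2} + x\right) \left(1 + \left(-3\right)^{2}\right) = \left(- \frac{3}{2} + x\right) \left(1 + 9\right) = \left(- \frac{3}{2} + x\right) 10 = -15 + 10 x$)
$M = -15$ ($M = -15 + 10 \cdot 0 = -15 + 0 = -15$)
$42 M \left(1 + C{\left(2 \right)}\right) \left(-51\right) = 42 \left(- 15 \left(1 + 0\right)\right) \left(-51\right) = 42 \left(\left(-15\right) 1\right) \left(-51\right) = 42 \left(-15\right) \left(-51\right) = \left(-630\right) \left(-51\right) = 32130$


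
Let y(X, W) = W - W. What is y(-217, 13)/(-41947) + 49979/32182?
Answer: 49979/32182 ≈ 1.5530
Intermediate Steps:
y(X, W) = 0
y(-217, 13)/(-41947) + 49979/32182 = 0/(-41947) + 49979/32182 = 0*(-1/41947) + 49979*(1/32182) = 0 + 49979/32182 = 49979/32182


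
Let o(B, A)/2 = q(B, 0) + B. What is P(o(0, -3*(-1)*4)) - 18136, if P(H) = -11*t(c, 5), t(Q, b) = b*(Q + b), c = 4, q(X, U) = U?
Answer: -18631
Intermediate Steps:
o(B, A) = 2*B (o(B, A) = 2*(0 + B) = 2*B)
P(H) = -495 (P(H) = -55*(4 + 5) = -55*9 = -11*45 = -495)
P(o(0, -3*(-1)*4)) - 18136 = -495 - 18136 = -18631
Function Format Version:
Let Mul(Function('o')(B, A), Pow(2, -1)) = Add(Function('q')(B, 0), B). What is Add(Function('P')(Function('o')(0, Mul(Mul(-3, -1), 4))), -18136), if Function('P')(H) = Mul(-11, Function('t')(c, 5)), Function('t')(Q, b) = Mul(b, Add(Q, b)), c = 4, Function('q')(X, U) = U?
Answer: -18631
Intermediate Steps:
Function('o')(B, A) = Mul(2, B) (Function('o')(B, A) = Mul(2, Add(0, B)) = Mul(2, B))
Function('P')(H) = -495 (Function('P')(H) = Mul(-11, Mul(5, Add(4, 5))) = Mul(-11, Mul(5, 9)) = Mul(-11, 45) = -495)
Add(Function('P')(Function('o')(0, Mul(Mul(-3, -1), 4))), -18136) = Add(-495, -18136) = -18631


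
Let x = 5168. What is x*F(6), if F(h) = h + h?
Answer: 62016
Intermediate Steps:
F(h) = 2*h
x*F(6) = 5168*(2*6) = 5168*12 = 62016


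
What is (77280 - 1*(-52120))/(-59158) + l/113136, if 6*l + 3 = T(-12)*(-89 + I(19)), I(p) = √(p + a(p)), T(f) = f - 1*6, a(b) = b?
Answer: -14624032793/6692899488 - √38/37712 ≈ -2.1852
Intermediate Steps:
T(f) = -6 + f (T(f) = f - 6 = -6 + f)
I(p) = √2*√p (I(p) = √(p + p) = √(2*p) = √2*√p)
l = 533/2 - 3*√38 (l = -½ + ((-6 - 12)*(-89 + √2*√19))/6 = -½ + (-18*(-89 + √38))/6 = -½ + (1602 - 18*√38)/6 = -½ + (267 - 3*√38) = 533/2 - 3*√38 ≈ 248.01)
(77280 - 1*(-52120))/(-59158) + l/113136 = (77280 - 1*(-52120))/(-59158) + (533/2 - 3*√38)/113136 = (77280 + 52120)*(-1/59158) + (533/2 - 3*√38)*(1/113136) = 129400*(-1/59158) + (533/226272 - √38/37712) = -64700/29579 + (533/226272 - √38/37712) = -14624032793/6692899488 - √38/37712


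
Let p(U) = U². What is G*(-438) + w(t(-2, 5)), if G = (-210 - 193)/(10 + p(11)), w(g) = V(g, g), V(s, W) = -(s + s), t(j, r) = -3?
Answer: 177300/131 ≈ 1353.4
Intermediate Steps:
V(s, W) = -2*s
w(g) = -2*g
G = -403/131 (G = (-210 - 193)/(10 + 11²) = -403/(10 + 121) = -403/131 ≈ -3.0763)
G*(-438) + w(t(-2, 5)) = -403/131*(-438) - 2*(-3) = 176514/131 + 6 = 177300/131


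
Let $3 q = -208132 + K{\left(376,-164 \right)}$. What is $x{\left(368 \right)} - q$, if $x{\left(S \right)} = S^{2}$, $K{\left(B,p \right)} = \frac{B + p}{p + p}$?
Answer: $\frac{16793727}{82} \approx 2.048 \cdot 10^{5}$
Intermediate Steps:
$K{\left(B,p \right)} = \frac{B + p}{2 p}$
$q = - \frac{5688959}{82}$ ($q = \frac{-208132 + \frac{376 - 164}{2 \left(-164\right)}}{3} = \frac{-208132 + \frac{1}{2} \left(- \frac{1}{164}\right) 212}{3} = \frac{-208132 - \frac{53}{82}}{3} = \frac{1}{3} \left(- \frac{17066877}{82}\right) = - \frac{5688959}{82} \approx -69378.0$)
$x{\left(368 \right)} - q = 368^{2} - - \frac{5688959}{82} = 135424 + \frac{5688959}{82} = \frac{16793727}{82}$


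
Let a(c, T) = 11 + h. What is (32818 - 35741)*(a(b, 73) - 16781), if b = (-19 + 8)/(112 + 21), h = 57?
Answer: 48852099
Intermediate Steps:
b = -11/133 ≈ -0.082707
a(c, T) = 68 (a(c, T) = 11 + 57 = 68)
(32818 - 35741)*(a(b, 73) - 16781) = (32818 - 35741)*(68 - 16781) = -2923*(-16713) = 48852099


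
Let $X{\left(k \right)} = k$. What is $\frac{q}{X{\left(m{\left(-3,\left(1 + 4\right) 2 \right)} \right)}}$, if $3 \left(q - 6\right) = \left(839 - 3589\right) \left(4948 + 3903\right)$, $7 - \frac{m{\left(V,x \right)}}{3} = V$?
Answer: $- \frac{12170116}{45} \approx -2.7045 \cdot 10^{5}$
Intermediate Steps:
$m{\left(V,x \right)} = 21 - 3 V$
$q = - \frac{24340232}{3}$ ($q = 6 + \frac{\left(839 - 3589\right) \left(4948 + 3903\right)}{3} = 6 + \frac{\left(-2750\right) 8851}{3} = 6 + \frac{1}{3} \left(-24340250\right) = 6 - \frac{24340250}{3} = - \frac{24340232}{3} \approx -8.1134 \cdot 10^{6}$)
$\frac{q}{X{\left(m{\left(-3,\left(1 + 4\right) 2 \right)} \right)}} = - \frac{24340232}{3 \left(21 - -9\right)} = - \frac{24340232}{3 \left(21 + 9\right)} = - \frac{24340232}{3 \cdot 30} = \left(- \frac{24340232}{3}\right) \frac{1}{30} = - \frac{12170116}{45}$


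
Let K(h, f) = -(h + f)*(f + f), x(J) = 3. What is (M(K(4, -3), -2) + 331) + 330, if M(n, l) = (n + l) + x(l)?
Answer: 668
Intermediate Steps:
K(h, f) = -2*f*(f + h) (K(h, f) = -(f + h)*2*f = -2*f*(f + h))
M(n, l) = 3 + l + n (M(n, l) = (n + l) + 3 = (l + n) + 3 = 3 + l + n)
(M(K(4, -3), -2) + 331) + 330 = ((3 - 2 - 2*(-3)*(-3 + 4)) + 331) + 330 = ((3 - 2 - 2*(-3)*1) + 331) + 330 = ((3 - 2 + 6) + 331) + 330 = (7 + 331) + 330 = 338 + 330 = 668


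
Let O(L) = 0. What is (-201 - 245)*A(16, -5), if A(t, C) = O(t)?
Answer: 0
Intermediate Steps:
A(t, C) = 0
(-201 - 245)*A(16, -5) = (-201 - 245)*0 = -446*0 = 0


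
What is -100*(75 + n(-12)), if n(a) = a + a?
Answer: -5100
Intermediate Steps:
n(a) = 2*a
-100*(75 + n(-12)) = -100*(75 + 2*(-12)) = -100*(75 - 24) = -100*51 = -5100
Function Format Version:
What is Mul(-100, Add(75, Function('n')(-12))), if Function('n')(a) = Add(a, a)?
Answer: -5100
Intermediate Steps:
Function('n')(a) = Mul(2, a)
Mul(-100, Add(75, Function('n')(-12))) = Mul(-100, Add(75, Mul(2, -12))) = Mul(-100, Add(75, -24)) = Mul(-100, 51) = -5100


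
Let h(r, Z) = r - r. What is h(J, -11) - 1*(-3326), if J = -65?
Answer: 3326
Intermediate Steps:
h(r, Z) = 0
h(J, -11) - 1*(-3326) = 0 - 1*(-3326) = 0 + 3326 = 3326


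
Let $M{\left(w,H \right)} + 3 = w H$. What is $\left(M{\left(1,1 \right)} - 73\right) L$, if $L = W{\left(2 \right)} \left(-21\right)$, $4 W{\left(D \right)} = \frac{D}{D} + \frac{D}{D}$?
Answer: $\frac{1575}{2} \approx 787.5$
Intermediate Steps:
$W{\left(D \right)} = \frac{1}{2}$ ($W{\left(D \right)} = \frac{\frac{D}{D} + \frac{D}{D}}{4} = \frac{1 + 1}{4} = \frac{1}{4} \cdot 2 = \frac{1}{2}$)
$L = - \frac{21}{2}$ ($L = \frac{1}{2} \left(-21\right) = - \frac{21}{2} \approx -10.5$)
$M{\left(w,H \right)} = -3 + H w$ ($M{\left(w,H \right)} = -3 + w H = -3 + H w$)
$\left(M{\left(1,1 \right)} - 73\right) L = \left(\left(-3 + 1 \cdot 1\right) - 73\right) \left(- \frac{21}{2}\right) = \left(\left(-3 + 1\right) - 73\right) \left(- \frac{21}{2}\right) = \left(-2 - 73\right) \left(- \frac{21}{2}\right) = \left(-75\right) \left(- \frac{21}{2}\right) = \frac{1575}{2}$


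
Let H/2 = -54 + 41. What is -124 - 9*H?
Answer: 110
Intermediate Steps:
H = -26 (H = 2*(-54 + 41) = 2*(-13) = -26)
-124 - 9*H = -124 - 9*(-26) = -124 + 234 = 110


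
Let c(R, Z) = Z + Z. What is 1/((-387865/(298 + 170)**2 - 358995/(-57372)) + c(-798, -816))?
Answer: -149593392/243465273719 ≈ -0.00061443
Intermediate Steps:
c(R, Z) = 2*Z
1/((-387865/(298 + 170)**2 - 358995/(-57372)) + c(-798, -816)) = 1/((-387865/(298 + 170)**2 - 358995/(-57372)) + 2*(-816)) = 1/((-387865/(468**2) - 358995*(-1/57372)) - 1632) = 1/((-387865/219024 + 17095/2732) - 1632) = 1/(671142025/149593392 - 1632) = 1/(-243465273719/149593392) = -149593392/243465273719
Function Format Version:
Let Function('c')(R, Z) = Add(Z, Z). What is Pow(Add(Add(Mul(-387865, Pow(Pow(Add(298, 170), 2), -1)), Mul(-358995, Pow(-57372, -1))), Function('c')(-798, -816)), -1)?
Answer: Rational(-149593392, 243465273719) ≈ -0.00061443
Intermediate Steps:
Function('c')(R, Z) = Mul(2, Z)
Pow(Add(Add(Mul(-387865, Pow(Pow(Add(298, 170), 2), -1)), Mul(-358995, Pow(-57372, -1))), Function('c')(-798, -816)), -1) = Pow(Add(Add(Mul(-387865, Pow(Pow(Add(298, 170), 2), -1)), Mul(-358995, Pow(-57372, -1))), Mul(2, -816)), -1) = Pow(Add(Add(Mul(-387865, Pow(Pow(468, 2), -1)), Mul(-358995, Rational(-1, 57372))), -1632), -1) = Pow(Add(Add(Mul(-387865, Pow(219024, -1)), Rational(17095, 2732)), -1632), -1) = Pow(Add(Add(Mul(-387865, Rational(1, 219024)), Rational(17095, 2732)), -1632), -1) = Pow(Add(Add(Rational(-387865, 219024), Rational(17095, 2732)), -1632), -1) = Pow(Add(Rational(671142025, 149593392), -1632), -1) = Pow(Rational(-243465273719, 149593392), -1) = Rational(-149593392, 243465273719)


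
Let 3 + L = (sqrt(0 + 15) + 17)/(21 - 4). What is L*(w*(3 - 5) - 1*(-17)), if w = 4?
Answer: -18 + 9*sqrt(15)/17 ≈ -15.950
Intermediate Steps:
L = -2 + sqrt(15)/17 (L = -3 + (sqrt(0 + 15) + 17)/(21 - 4) = -3 + (sqrt(15) + 17)/17 = -3 + (17 + sqrt(15))*(1/17) = -3 + (1 + sqrt(15)/17) = -2 + sqrt(15)/17 ≈ -1.7722)
L*(w*(3 - 5) - 1*(-17)) = (-2 + sqrt(15)/17)*(4*(3 - 5) - 1*(-17)) = (-2 + sqrt(15)/17)*(4*(-2) + 17) = (-2 + sqrt(15)/17)*(-8 + 17) = (-2 + sqrt(15)/17)*9 = -18 + 9*sqrt(15)/17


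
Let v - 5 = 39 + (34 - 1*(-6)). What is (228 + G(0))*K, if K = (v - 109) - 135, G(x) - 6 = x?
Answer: -37440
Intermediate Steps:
G(x) = 6 + x
v = 84 (v = 5 + (39 + (34 - 1*(-6))) = 5 + (39 + (34 + 6)) = 5 + (39 + 40) = 5 + 79 = 84)
K = -160 (K = (84 - 109) - 135 = -25 - 135 = -160)
(228 + G(0))*K = (228 + (6 + 0))*(-160) = (228 + 6)*(-160) = 234*(-160) = -37440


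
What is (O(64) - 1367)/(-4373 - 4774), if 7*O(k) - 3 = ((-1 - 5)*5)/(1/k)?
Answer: 11486/64029 ≈ 0.17939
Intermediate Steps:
O(k) = 3/7 - 30*k/7 (O(k) = 3/7 + (((-1 - 5)*5)/(1/k))/7 = 3/7 + ((-6*5)*k)/7 = 3/7 + (-30*k)/7 = 3/7 - 30*k/7)
(O(64) - 1367)/(-4373 - 4774) = ((3/7 - 30/7*64) - 1367)/(-4373 - 4774) = ((3/7 - 1920/7) - 1367)/(-9147) = (-1917/7 - 1367)*(-1/9147) = -11486/7*(-1/9147) = 11486/64029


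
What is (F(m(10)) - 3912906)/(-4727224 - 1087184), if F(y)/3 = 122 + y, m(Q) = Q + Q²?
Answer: 38355/57004 ≈ 0.67285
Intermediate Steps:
F(y) = 366 + 3*y (F(y) = 3*(122 + y) = 366 + 3*y)
(F(m(10)) - 3912906)/(-4727224 - 1087184) = ((366 + 3*(10*(1 + 10))) - 3912906)/(-4727224 - 1087184) = ((366 + 3*(10*11)) - 3912906)/(-5814408) = ((366 + 3*110) - 3912906)*(-1/5814408) = ((366 + 330) - 3912906)*(-1/5814408) = (696 - 3912906)*(-1/5814408) = -3912210*(-1/5814408) = 38355/57004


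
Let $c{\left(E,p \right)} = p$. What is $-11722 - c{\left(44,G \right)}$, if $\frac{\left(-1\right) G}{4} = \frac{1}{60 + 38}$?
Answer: $- \frac{574376}{49} \approx -11722.0$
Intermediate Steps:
$G = - \frac{2}{49}$ ($G = - \frac{4}{60 + 38} = - \frac{4}{98} = \left(-4\right) \frac{1}{98} = - \frac{2}{49} \approx -0.040816$)
$-11722 - c{\left(44,G \right)} = -11722 - - \frac{2}{49} = -11722 + \frac{2}{49} = - \frac{574376}{49}$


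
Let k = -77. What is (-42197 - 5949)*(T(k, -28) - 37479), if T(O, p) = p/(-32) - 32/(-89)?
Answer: 642368000337/356 ≈ 1.8044e+9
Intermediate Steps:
T(O, p) = 32/89 - p/32 (T(O, p) = p*(-1/32) - 32*(-1/89) = -p/32 + 32/89 = 32/89 - p/32)
(-42197 - 5949)*(T(k, -28) - 37479) = (-42197 - 5949)*((32/89 - 1/32*(-28)) - 37479) = -48146*((32/89 + 7/8) - 37479) = -48146*(879/712 - 37479) = -48146*(-26684169/712) = 642368000337/356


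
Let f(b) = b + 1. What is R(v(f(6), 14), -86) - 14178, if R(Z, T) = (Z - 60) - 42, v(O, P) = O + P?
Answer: -14259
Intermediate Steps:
f(b) = 1 + b
R(Z, T) = -102 + Z (R(Z, T) = (-60 + Z) - 42 = -102 + Z)
R(v(f(6), 14), -86) - 14178 = (-102 + ((1 + 6) + 14)) - 14178 = (-102 + (7 + 14)) - 14178 = (-102 + 21) - 14178 = -81 - 14178 = -14259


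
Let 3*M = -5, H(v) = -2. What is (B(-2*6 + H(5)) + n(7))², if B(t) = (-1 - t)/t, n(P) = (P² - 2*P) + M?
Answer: 1852321/1764 ≈ 1050.1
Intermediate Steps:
M = -5/3 (M = (⅓)*(-5) = -5/3 ≈ -1.6667)
n(P) = -5/3 + P² - 2*P (n(P) = (P² - 2*P) - 5/3 = -5/3 + P² - 2*P)
B(t) = (-1 - t)/t
(B(-2*6 + H(5)) + n(7))² = ((-1 - (-2*6 - 2))/(-2*6 - 2) + (-5/3 + 7² - 2*7))² = ((-1 - (-12 - 2))/(-12 - 2) + (-5/3 + 49 - 14))² = ((-1 - 1*(-14))/(-14) + 100/3)² = (-(-1 + 14)/14 + 100/3)² = (-1/14*13 + 100/3)² = (-13/14 + 100/3)² = (1361/42)² = 1852321/1764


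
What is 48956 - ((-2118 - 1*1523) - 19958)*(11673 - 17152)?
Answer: -129249965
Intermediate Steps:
48956 - ((-2118 - 1*1523) - 19958)*(11673 - 17152) = 48956 - ((-2118 - 1523) - 19958)*(-5479) = 48956 - (-3641 - 19958)*(-5479) = 48956 - (-23599)*(-5479) = 48956 - 1*129298921 = 48956 - 129298921 = -129249965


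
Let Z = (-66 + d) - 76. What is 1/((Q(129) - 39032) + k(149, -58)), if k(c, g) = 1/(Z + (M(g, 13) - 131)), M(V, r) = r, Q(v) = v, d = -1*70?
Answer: -330/12837991 ≈ -2.5705e-5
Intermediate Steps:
d = -70
Z = -212 (Z = (-66 - 70) - 76 = -136 - 76 = -212)
k(c, g) = -1/330 (k(c, g) = 1/(-212 + (13 - 131)) = 1/(-212 - 118) = 1/(-330) = -1/330)
1/((Q(129) - 39032) + k(149, -58)) = 1/((129 - 39032) - 1/330) = 1/(-38903 - 1/330) = 1/(-12837991/330) = -330/12837991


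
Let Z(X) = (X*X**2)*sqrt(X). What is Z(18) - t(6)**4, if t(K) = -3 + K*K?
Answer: -1185921 + 17496*sqrt(2) ≈ -1.1612e+6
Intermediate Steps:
t(K) = -3 + K**2
Z(X) = X**(7/2) (Z(X) = X**3*sqrt(X) = X**(7/2))
Z(18) - t(6)**4 = 18**(7/2) - (-3 + 6**2)**4 = 17496*sqrt(2) - (-3 + 36)**4 = 17496*sqrt(2) - 1*33**4 = 17496*sqrt(2) - 1*1185921 = 17496*sqrt(2) - 1185921 = -1185921 + 17496*sqrt(2)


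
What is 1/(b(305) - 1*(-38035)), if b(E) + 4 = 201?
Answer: 1/38232 ≈ 2.6156e-5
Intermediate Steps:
b(E) = 197 (b(E) = -4 + 201 = 197)
1/(b(305) - 1*(-38035)) = 1/(197 - 1*(-38035)) = 1/(197 + 38035) = 1/38232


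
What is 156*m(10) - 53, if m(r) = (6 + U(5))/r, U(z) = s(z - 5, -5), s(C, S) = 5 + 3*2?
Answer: 1061/5 ≈ 212.20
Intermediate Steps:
s(C, S) = 11 (s(C, S) = 5 + 6 = 11)
U(z) = 11
m(r) = 17/r (m(r) = (6 + 11)/r = 17/r)
156*m(10) - 53 = 156*(17/10) - 53 = 1326/5 - 53 = 1061/5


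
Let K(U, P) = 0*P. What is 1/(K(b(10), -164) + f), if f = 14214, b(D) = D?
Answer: 1/14214 ≈ 7.0353e-5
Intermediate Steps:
K(U, P) = 0
1/(K(b(10), -164) + f) = 1/(0 + 14214) = 1/14214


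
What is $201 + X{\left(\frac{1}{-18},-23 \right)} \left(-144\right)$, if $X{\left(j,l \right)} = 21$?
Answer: $-2823$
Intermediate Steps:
$201 + X{\left(\frac{1}{-18},-23 \right)} \left(-144\right) = 201 + 21 \left(-144\right) = 201 - 3024 = -2823$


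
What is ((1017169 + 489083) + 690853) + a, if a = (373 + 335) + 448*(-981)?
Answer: 1758325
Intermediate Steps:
a = -438780 (a = 708 - 439488 = -438780)
((1017169 + 489083) + 690853) + a = ((1017169 + 489083) + 690853) - 438780 = (1506252 + 690853) - 438780 = 2197105 - 438780 = 1758325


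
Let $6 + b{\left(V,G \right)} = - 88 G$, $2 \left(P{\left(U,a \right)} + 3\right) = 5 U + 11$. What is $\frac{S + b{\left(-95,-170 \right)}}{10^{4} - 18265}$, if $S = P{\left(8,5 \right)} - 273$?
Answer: $- \frac{29407}{16530} \approx -1.779$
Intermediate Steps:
$P{\left(U,a \right)} = \frac{5}{2} + \frac{5 U}{2}$ ($P{\left(U,a \right)} = -3 + \frac{5 U + 11}{2} = -3 + \frac{11 + 5 U}{2} = -3 + \left(\frac{11}{2} + \frac{5 U}{2}\right) = \frac{5}{2} + \frac{5 U}{2}$)
$b{\left(V,G \right)} = -6 - 88 G$
$S = - \frac{501}{2}$ ($S = \left(\frac{5}{2} + \frac{5}{2} \cdot 8\right) - 273 = \left(\frac{5}{2} + 20\right) - 273 = \frac{45}{2} - 273 = - \frac{501}{2} \approx -250.5$)
$\frac{S + b{\left(-95,-170 \right)}}{10^{4} - 18265} = \frac{- \frac{501}{2} - -14954}{10^{4} - 18265} = \frac{- \frac{501}{2} + \left(-6 + 14960\right)}{10000 - 18265} = \frac{- \frac{501}{2} + 14954}{10000 - 18265} = \frac{29407}{2 \left(-8265\right)} = \frac{29407}{2} \left(- \frac{1}{8265}\right) = - \frac{29407}{16530}$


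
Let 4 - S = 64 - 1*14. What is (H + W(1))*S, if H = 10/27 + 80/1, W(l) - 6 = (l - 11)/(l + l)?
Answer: -101062/27 ≈ -3743.0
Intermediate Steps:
W(l) = 6 + (-11 + l)/(2*l) (W(l) = 6 + (l - 11)/(l + l) = 6 + (-11 + l)/((2*l)) = 6 + (-11 + l)*(1/(2*l)) = 6 + (-11 + l)/(2*l))
H = 2170/27 (H = 10*(1/27) + 80*1 = 10/27 + 80 = 2170/27 ≈ 80.370)
S = -46 (S = 4 - (64 - 1*14) = 4 - (64 - 14) = 4 - 1*50 = 4 - 50 = -46)
(H + W(1))*S = (2170/27 + (½)*(-11 + 13*1)/1)*(-46) = (2170/27 + (½)*1*(-11 + 13))*(-46) = (2170/27 + (½)*1*2)*(-46) = (2170/27 + 1)*(-46) = (2197/27)*(-46) = -101062/27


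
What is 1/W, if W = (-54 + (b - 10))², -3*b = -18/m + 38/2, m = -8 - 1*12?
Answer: 900/4490161 ≈ 0.00020044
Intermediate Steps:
m = -20 (m = -8 - 12 = -20)
b = -199/30 (b = -(-18/(-20) + 38/2)/3 = -(-18*(-1/20) + 38*(½))/3 = -(9/10 + 19)/3 = -⅓*199/10 = -199/30 ≈ -6.6333)
W = 4490161/900 (W = (-54 + (-199/30 - 10))² = (-54 - 499/30)² = (-2119/30)² = 4490161/900 ≈ 4989.1)
1/W = 1/(4490161/900) = 900/4490161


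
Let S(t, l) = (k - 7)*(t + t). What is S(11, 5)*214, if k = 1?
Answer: -28248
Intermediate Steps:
S(t, l) = -12*t (S(t, l) = (1 - 7)*(t + t) = -12*t)
S(11, 5)*214 = -12*11*214 = -132*214 = -28248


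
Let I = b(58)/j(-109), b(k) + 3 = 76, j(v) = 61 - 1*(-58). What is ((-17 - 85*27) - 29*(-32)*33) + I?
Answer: 3369201/119 ≈ 28313.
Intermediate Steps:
j(v) = 119 (j(v) = 61 + 58 = 119)
b(k) = 73 (b(k) = -3 + 76 = 73)
I = 73/119 ≈ 0.61345
((-17 - 85*27) - 29*(-32)*33) + I = ((-17 - 85*27) - 29*(-32)*33) + 73/119 = ((-17 - 2295) + 928*33) + 73/119 = (-2312 + 30624) + 73/119 = 28312 + 73/119 = 3369201/119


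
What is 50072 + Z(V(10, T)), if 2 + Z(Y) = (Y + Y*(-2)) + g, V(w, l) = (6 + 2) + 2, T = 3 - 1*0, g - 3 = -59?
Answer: 50004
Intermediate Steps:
g = -56 (g = 3 - 59 = -56)
T = 3 (T = 3 + 0 = 3)
V(w, l) = 10 (V(w, l) = 8 + 2 = 10)
Z(Y) = -58 - Y (Z(Y) = -2 + ((Y + Y*(-2)) - 56) = -2 + ((Y - 2*Y) - 56) = -2 + (-Y - 56) = -2 + (-56 - Y) = -58 - Y)
50072 + Z(V(10, T)) = 50072 + (-58 - 1*10) = 50072 + (-58 - 10) = 50072 - 68 = 50004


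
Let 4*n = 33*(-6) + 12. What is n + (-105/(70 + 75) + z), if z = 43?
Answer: -245/58 ≈ -4.2241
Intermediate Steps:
n = -93/2 (n = (33*(-6) + 12)/4 = (-198 + 12)/4 = (¼)*(-186) = -93/2 ≈ -46.500)
n + (-105/(70 + 75) + z) = -93/2 + (-105/(70 + 75) + 43) = -93/2 + (-105/145 + 43) = -93/2 + ((1/145)*(-105) + 43) = -93/2 + (-21/29 + 43) = -93/2 + 1226/29 = -245/58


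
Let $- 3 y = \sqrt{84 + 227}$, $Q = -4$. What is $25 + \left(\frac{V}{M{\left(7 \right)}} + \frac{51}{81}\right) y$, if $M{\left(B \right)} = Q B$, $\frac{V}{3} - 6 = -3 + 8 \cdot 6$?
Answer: $25 + \frac{3655 \sqrt{311}}{2268} \approx 53.42$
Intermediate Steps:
$V = 153$ ($V = 18 + 3 \left(-3 + 8 \cdot 6\right) = 18 + 3 \left(-3 + 48\right) = 18 + 3 \cdot 45 = 18 + 135 = 153$)
$M{\left(B \right)} = - 4 B$
$y = - \frac{\sqrt{311}}{3}$ ($y = - \frac{\sqrt{84 + 227}}{3} = - \frac{\sqrt{311}}{3} \approx -5.8784$)
$25 + \left(\frac{V}{M{\left(7 \right)}} + \frac{51}{81}\right) y = 25 + \left(\frac{153}{\left(-4\right) 7} + \frac{51}{81}\right) \left(- \frac{\sqrt{311}}{3}\right) = 25 + \left(\frac{153}{-28} + 51 \cdot \frac{1}{81}\right) \left(- \frac{\sqrt{311}}{3}\right) = 25 + \left(153 \left(- \frac{1}{28}\right) + \frac{17}{27}\right) \left(- \frac{\sqrt{311}}{3}\right) = 25 + \left(- \frac{153}{28} + \frac{17}{27}\right) \left(- \frac{\sqrt{311}}{3}\right) = 25 - \frac{3655 \left(- \frac{\sqrt{311}}{3}\right)}{756} = 25 + \frac{3655 \sqrt{311}}{2268}$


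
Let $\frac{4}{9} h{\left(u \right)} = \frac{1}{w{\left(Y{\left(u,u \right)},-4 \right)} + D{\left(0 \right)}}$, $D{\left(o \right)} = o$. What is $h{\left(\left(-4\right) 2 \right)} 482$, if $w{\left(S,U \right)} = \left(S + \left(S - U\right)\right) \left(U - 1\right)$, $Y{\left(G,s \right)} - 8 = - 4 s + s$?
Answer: $- \frac{2169}{680} \approx -3.1897$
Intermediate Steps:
$Y{\left(G,s \right)} = 8 - 3 s$ ($Y{\left(G,s \right)} = 8 + \left(- 4 s + s\right) = 8 - 3 s$)
$w{\left(S,U \right)} = \left(-1 + U\right) \left(- U + 2 S\right)$ ($w{\left(S,U \right)} = \left(- U + 2 S\right) \left(-1 + U\right) = \left(-1 + U\right) \left(- U + 2 S\right)$)
$h{\left(u \right)} = \frac{9}{4 \left(-100 + 30 u\right)}$ ($h{\left(u \right)} = \frac{9}{4 \left(\left(-4 - \left(-4\right)^{2} - 2 \left(8 - 3 u\right) + 2 \left(8 - 3 u\right) \left(-4\right)\right) + 0\right)} = \frac{9}{4 \left(\left(-4 - 16 + \left(-16 + 6 u\right) + \left(-64 + 24 u\right)\right) + 0\right)} = \frac{9}{4 \left(\left(-100 + 30 u\right) + 0\right)} = \frac{9}{4 \left(-100 + 30 u\right)}$)
$h{\left(\left(-4\right) 2 \right)} 482 = \frac{9}{40 \left(-10 + 3 \left(\left(-4\right) 2\right)\right)} 482 = \frac{9}{40 \left(-10 + 3 \left(-8\right)\right)} 482 = \frac{9}{40 \left(-10 - 24\right)} 482 = \frac{9}{40 \left(-34\right)} 482 = \frac{9}{40} \left(- \frac{1}{34}\right) 482 = \left(- \frac{9}{1360}\right) 482 = - \frac{2169}{680}$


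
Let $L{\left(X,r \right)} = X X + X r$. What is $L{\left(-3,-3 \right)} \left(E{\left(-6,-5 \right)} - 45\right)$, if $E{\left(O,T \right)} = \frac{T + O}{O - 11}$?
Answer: $- \frac{13572}{17} \approx -798.35$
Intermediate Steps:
$E{\left(O,T \right)} = \frac{O + T}{-11 + O}$
$L{\left(X,r \right)} = X^{2} + X r$
$L{\left(-3,-3 \right)} \left(E{\left(-6,-5 \right)} - 45\right) = - 3 \left(-3 - 3\right) \left(\frac{-6 - 5}{-11 - 6} - 45\right) = \left(-3\right) \left(-6\right) \left(\frac{1}{-17} \left(-11\right) - 45\right) = 18 \left(\left(- \frac{1}{17}\right) \left(-11\right) - 45\right) = 18 \left(\frac{11}{17} - 45\right) = 18 \left(- \frac{754}{17}\right) = - \frac{13572}{17}$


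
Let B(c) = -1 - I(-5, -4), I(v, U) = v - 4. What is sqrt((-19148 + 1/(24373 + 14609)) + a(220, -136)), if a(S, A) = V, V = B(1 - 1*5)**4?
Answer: I*sqrt(22872963829866)/38982 ≈ 122.69*I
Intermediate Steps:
I(v, U) = -4 + v
B(c) = 8 (B(c) = -1 - (-4 - 5) = -1 - 1*(-9) = -1 + 9 = 8)
V = 4096 (V = 8**4 = 4096)
a(S, A) = 4096
sqrt((-19148 + 1/(24373 + 14609)) + a(220, -136)) = sqrt((-19148 + 1/(24373 + 14609)) + 4096) = sqrt((-19148 + 1/38982) + 4096) = sqrt(-746427335/38982 + 4096) = sqrt(-586757063/38982) = I*sqrt(22872963829866)/38982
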